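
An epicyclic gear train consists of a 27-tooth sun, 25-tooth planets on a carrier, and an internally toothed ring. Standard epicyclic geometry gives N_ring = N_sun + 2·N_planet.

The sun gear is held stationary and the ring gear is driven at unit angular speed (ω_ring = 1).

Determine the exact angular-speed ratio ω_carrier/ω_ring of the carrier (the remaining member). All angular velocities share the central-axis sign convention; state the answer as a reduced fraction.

N_ring = 27 + 2·25 = 77
27(ω_s−ω_c) = −77(ω_r−ω_c),  ω_s=0, ω_r=1
27(0−ω_c) = −77(1−ω_c)  ⇒  104ω_c = 77  ⇒  ω_c = 77/104
ω_c/ω_r = 77/104

77/104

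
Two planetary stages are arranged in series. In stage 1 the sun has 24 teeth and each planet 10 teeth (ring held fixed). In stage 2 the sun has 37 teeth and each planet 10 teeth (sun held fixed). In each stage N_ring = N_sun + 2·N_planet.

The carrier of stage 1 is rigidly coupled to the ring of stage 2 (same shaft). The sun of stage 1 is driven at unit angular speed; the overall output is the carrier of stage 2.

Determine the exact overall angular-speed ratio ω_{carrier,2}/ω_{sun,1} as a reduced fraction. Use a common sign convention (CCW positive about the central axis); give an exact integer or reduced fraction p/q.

171/799

Stage 1: N_ring = 24 + 2·10 = 44
Stage 1: 24(ω_s−ω_c) = −44(ω_r−ω_c),  ω_r=0, ω_s=1
Stage 1: 24(1−ω_c) = −44(0−ω_c)  ⇒  68ω_c = 24  ⇒  ω_c = 6/17
  ⇒ ω_c¹/ω_s¹ = 6/17
Stage 2: N_ring = 37 + 2·10 = 57
Stage 2: 37(ω_s−ω_c) = −57(ω_r−ω_c),  ω_s=0, ω_r=1
Stage 2: 37(0−ω_c) = −57(1−ω_c)  ⇒  94ω_c = 57  ⇒  ω_c = 57/94
  ⇒ ω_c²/ω_r² = 57/94
Coupling ω_r² = ω_c¹ ⇒ overall = 6/17 × 57/94 = 171/799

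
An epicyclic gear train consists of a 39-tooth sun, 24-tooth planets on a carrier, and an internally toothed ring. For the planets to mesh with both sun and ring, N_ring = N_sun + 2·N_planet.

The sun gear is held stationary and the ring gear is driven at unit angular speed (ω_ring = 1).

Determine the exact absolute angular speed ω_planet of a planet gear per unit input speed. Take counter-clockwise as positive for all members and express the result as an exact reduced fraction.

29/16

N_ring = 39 + 2·24 = 87
39(ω_s−ω_c) = −87(ω_r−ω_c),  ω_s=0, ω_r=1
39(0−ω_c) = −87(1−ω_c)  ⇒  126ω_c = 87  ⇒  ω_c = 29/42
sun–planet: 39·(0−29/42) = −24·(ω_p−ω_c)  ⇒  ω_p−ω_c = −(39/24)·(-29/42) = 377/336
ω_p = 29/42 + 377/336 = 29/16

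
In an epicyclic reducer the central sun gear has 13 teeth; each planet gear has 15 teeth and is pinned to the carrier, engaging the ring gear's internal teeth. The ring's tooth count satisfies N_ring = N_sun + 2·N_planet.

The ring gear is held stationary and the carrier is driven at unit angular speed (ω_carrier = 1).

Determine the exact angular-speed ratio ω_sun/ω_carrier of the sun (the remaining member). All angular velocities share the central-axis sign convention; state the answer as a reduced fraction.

N_ring = 13 + 2·15 = 43
13(ω_s−ω_c) = −43(ω_r−ω_c),  ω_r=0, ω_c=1
ω_s = 1 − (43/13)(0−1) = 56/13
ω_s/ω_c = 56/13

56/13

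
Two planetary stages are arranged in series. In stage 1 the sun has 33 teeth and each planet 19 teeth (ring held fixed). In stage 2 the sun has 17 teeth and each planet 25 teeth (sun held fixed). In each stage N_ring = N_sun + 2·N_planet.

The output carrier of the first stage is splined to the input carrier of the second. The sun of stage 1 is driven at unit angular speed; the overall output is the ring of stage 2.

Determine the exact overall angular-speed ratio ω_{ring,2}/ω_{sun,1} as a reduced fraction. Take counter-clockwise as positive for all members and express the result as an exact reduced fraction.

693/1742

Stage 1: N_ring = 33 + 2·19 = 71
Stage 1: 33(ω_s−ω_c) = −71(ω_r−ω_c),  ω_r=0, ω_s=1
Stage 1: 33(1−ω_c) = −71(0−ω_c)  ⇒  104ω_c = 33  ⇒  ω_c = 33/104
  ⇒ ω_c¹/ω_s¹ = 33/104
Stage 2: N_ring = 17 + 2·25 = 67
Stage 2: 17(ω_s−ω_c) = −67(ω_r−ω_c),  ω_s=0, ω_c=1
Stage 2: ω_r = 1 − (17/67)(0−1) = 84/67
  ⇒ ω_r²/ω_c² = 84/67
Coupling ω_c² = ω_c¹ ⇒ overall = 33/104 × 84/67 = 693/1742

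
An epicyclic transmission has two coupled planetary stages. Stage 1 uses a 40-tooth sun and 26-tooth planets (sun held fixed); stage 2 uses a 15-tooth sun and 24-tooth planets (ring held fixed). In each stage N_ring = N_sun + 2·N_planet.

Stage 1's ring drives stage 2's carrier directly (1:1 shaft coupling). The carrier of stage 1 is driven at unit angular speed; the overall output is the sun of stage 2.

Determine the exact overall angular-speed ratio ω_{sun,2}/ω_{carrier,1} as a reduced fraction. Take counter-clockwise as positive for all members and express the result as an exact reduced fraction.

Stage 1: N_ring = 40 + 2·26 = 92
Stage 1: 40(ω_s−ω_c) = −92(ω_r−ω_c),  ω_s=0, ω_c=1
Stage 1: ω_r = 1 − (40/92)(0−1) = 33/23
  ⇒ ω_r¹/ω_c¹ = 33/23
Stage 2: N_ring = 15 + 2·24 = 63
Stage 2: 15(ω_s−ω_c) = −63(ω_r−ω_c),  ω_r=0, ω_c=1
Stage 2: ω_s = 1 − (63/15)(0−1) = 26/5
  ⇒ ω_s²/ω_c² = 26/5
Coupling ω_c² = ω_r¹ ⇒ overall = 33/23 × 26/5 = 858/115

858/115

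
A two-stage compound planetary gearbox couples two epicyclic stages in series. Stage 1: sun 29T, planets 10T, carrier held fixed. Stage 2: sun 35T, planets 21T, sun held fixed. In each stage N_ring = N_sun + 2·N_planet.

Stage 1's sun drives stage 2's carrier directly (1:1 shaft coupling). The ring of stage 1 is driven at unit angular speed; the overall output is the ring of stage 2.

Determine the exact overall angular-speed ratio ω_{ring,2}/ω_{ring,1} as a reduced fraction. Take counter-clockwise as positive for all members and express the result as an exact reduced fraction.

Stage 1: N_ring = 29 + 2·10 = 49
Stage 1: 29(ω_s−ω_c) = −49(ω_r−ω_c),  ω_c=0, ω_r=1
Stage 1: ω_s = 0 − (49/29)(1−0) = -49/29
  ⇒ ω_s¹/ω_r¹ = -49/29
Stage 2: N_ring = 35 + 2·21 = 77
Stage 2: 35(ω_s−ω_c) = −77(ω_r−ω_c),  ω_s=0, ω_c=1
Stage 2: ω_r = 1 − (35/77)(0−1) = 16/11
  ⇒ ω_r²/ω_c² = 16/11
Coupling ω_c² = ω_s¹ ⇒ overall = -49/29 × 16/11 = -784/319

-784/319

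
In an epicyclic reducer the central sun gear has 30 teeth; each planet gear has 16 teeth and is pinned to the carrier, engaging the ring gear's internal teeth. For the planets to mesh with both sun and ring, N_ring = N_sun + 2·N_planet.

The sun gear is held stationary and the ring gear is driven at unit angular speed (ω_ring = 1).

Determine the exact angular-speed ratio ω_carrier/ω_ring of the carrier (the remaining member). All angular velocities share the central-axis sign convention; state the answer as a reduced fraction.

N_ring = 30 + 2·16 = 62
30(ω_s−ω_c) = −62(ω_r−ω_c),  ω_s=0, ω_r=1
30(0−ω_c) = −62(1−ω_c)  ⇒  92ω_c = 62  ⇒  ω_c = 31/46
ω_c/ω_r = 31/46

31/46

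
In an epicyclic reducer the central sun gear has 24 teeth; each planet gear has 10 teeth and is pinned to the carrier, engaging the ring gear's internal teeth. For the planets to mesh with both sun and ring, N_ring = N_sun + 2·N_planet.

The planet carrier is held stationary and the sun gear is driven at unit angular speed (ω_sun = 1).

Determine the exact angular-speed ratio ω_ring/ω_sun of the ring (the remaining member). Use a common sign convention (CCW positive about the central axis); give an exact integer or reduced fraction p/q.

N_ring = 24 + 2·10 = 44
24(ω_s−ω_c) = −44(ω_r−ω_c),  ω_c=0, ω_s=1
ω_r = 0 − (24/44)(1−0) = -6/11
ω_r/ω_s = -6/11

-6/11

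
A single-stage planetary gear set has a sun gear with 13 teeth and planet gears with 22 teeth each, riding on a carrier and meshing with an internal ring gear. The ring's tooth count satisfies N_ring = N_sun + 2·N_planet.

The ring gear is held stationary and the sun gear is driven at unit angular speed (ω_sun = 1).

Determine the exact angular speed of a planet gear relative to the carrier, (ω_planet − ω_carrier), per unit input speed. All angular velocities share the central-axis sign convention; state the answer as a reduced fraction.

N_ring = 13 + 2·22 = 57
13(ω_s−ω_c) = −57(ω_r−ω_c),  ω_r=0, ω_s=1
13(1−ω_c) = −57(0−ω_c)  ⇒  70ω_c = 13  ⇒  ω_c = 13/70
sun–planet: 13·(1−13/70) = −22·(ω_p−ω_c)  ⇒  ω_p−ω_c = −(13/22)·(57/70) = -741/1540

-741/1540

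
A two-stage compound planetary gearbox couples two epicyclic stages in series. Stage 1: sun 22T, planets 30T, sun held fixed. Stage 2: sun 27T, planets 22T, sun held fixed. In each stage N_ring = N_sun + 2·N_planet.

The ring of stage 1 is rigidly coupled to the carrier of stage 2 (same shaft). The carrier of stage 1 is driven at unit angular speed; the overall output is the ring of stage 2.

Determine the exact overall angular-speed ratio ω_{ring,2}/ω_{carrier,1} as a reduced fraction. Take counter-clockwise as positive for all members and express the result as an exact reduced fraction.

5096/2911

Stage 1: N_ring = 22 + 2·30 = 82
Stage 1: 22(ω_s−ω_c) = −82(ω_r−ω_c),  ω_s=0, ω_c=1
Stage 1: ω_r = 1 − (22/82)(0−1) = 52/41
  ⇒ ω_r¹/ω_c¹ = 52/41
Stage 2: N_ring = 27 + 2·22 = 71
Stage 2: 27(ω_s−ω_c) = −71(ω_r−ω_c),  ω_s=0, ω_c=1
Stage 2: ω_r = 1 − (27/71)(0−1) = 98/71
  ⇒ ω_r²/ω_c² = 98/71
Coupling ω_c² = ω_r¹ ⇒ overall = 52/41 × 98/71 = 5096/2911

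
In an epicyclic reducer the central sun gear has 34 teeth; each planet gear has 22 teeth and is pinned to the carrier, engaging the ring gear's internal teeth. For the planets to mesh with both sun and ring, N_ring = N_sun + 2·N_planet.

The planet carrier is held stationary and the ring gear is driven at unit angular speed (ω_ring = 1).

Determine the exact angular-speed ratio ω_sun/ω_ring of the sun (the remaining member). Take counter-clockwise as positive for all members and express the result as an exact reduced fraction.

N_ring = 34 + 2·22 = 78
34(ω_s−ω_c) = −78(ω_r−ω_c),  ω_c=0, ω_r=1
ω_s = 0 − (78/34)(1−0) = -39/17
ω_s/ω_r = -39/17

-39/17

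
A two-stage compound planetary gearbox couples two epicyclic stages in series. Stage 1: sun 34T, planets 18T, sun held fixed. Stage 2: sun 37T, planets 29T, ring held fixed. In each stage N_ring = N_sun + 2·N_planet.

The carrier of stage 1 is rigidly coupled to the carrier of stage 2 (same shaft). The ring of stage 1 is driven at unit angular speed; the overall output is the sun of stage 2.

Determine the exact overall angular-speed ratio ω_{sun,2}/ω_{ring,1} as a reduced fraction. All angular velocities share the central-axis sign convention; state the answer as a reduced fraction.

Stage 1: N_ring = 34 + 2·18 = 70
Stage 1: 34(ω_s−ω_c) = −70(ω_r−ω_c),  ω_s=0, ω_r=1
Stage 1: 34(0−ω_c) = −70(1−ω_c)  ⇒  104ω_c = 70  ⇒  ω_c = 35/52
  ⇒ ω_c¹/ω_r¹ = 35/52
Stage 2: N_ring = 37 + 2·29 = 95
Stage 2: 37(ω_s−ω_c) = −95(ω_r−ω_c),  ω_r=0, ω_c=1
Stage 2: ω_s = 1 − (95/37)(0−1) = 132/37
  ⇒ ω_s²/ω_c² = 132/37
Coupling ω_c² = ω_c¹ ⇒ overall = 35/52 × 132/37 = 1155/481

1155/481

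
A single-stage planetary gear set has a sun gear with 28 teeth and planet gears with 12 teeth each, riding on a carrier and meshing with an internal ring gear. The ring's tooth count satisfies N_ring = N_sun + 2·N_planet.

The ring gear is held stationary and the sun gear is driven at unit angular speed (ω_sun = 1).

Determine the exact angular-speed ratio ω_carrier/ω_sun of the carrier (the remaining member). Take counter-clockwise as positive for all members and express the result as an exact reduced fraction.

7/20

N_ring = 28 + 2·12 = 52
28(ω_s−ω_c) = −52(ω_r−ω_c),  ω_r=0, ω_s=1
28(1−ω_c) = −52(0−ω_c)  ⇒  80ω_c = 28  ⇒  ω_c = 7/20
ω_c/ω_s = 7/20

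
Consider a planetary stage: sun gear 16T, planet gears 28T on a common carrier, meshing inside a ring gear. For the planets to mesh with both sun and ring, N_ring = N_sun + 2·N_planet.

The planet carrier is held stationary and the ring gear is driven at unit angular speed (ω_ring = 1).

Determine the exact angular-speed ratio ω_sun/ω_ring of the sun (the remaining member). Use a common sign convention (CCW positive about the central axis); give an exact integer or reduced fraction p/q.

-9/2

N_ring = 16 + 2·28 = 72
16(ω_s−ω_c) = −72(ω_r−ω_c),  ω_c=0, ω_r=1
ω_s = 0 − (72/16)(1−0) = -9/2
ω_s/ω_r = -9/2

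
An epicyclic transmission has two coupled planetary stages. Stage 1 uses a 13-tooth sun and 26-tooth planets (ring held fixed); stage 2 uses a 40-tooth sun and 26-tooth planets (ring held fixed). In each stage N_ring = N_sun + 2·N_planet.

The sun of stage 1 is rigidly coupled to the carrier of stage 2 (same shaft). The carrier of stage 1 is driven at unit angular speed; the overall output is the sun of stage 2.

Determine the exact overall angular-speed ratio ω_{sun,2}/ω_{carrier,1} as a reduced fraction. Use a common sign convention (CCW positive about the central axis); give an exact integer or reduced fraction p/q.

99/5

Stage 1: N_ring = 13 + 2·26 = 65
Stage 1: 13(ω_s−ω_c) = −65(ω_r−ω_c),  ω_r=0, ω_c=1
Stage 1: ω_s = 1 − (65/13)(0−1) = 6
  ⇒ ω_s¹/ω_c¹ = 6
Stage 2: N_ring = 40 + 2·26 = 92
Stage 2: 40(ω_s−ω_c) = −92(ω_r−ω_c),  ω_r=0, ω_c=1
Stage 2: ω_s = 1 − (92/40)(0−1) = 33/10
  ⇒ ω_s²/ω_c² = 33/10
Coupling ω_c² = ω_s¹ ⇒ overall = 6 × 33/10 = 99/5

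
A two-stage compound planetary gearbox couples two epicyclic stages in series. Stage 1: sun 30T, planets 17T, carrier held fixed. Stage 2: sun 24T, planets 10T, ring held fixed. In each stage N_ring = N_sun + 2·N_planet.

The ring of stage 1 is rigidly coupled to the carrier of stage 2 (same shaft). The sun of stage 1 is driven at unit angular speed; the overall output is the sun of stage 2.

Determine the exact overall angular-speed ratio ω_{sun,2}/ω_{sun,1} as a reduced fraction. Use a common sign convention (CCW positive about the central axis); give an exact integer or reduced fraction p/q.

-85/64

Stage 1: N_ring = 30 + 2·17 = 64
Stage 1: 30(ω_s−ω_c) = −64(ω_r−ω_c),  ω_c=0, ω_s=1
Stage 1: ω_r = 0 − (30/64)(1−0) = -15/32
  ⇒ ω_r¹/ω_s¹ = -15/32
Stage 2: N_ring = 24 + 2·10 = 44
Stage 2: 24(ω_s−ω_c) = −44(ω_r−ω_c),  ω_r=0, ω_c=1
Stage 2: ω_s = 1 − (44/24)(0−1) = 17/6
  ⇒ ω_s²/ω_c² = 17/6
Coupling ω_c² = ω_r¹ ⇒ overall = -15/32 × 17/6 = -85/64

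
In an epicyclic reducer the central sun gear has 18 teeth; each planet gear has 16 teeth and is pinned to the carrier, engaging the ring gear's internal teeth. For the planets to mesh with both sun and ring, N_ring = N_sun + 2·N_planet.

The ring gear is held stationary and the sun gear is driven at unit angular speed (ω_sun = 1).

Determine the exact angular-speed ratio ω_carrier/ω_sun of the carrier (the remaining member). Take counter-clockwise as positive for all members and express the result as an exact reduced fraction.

9/34

N_ring = 18 + 2·16 = 50
18(ω_s−ω_c) = −50(ω_r−ω_c),  ω_r=0, ω_s=1
18(1−ω_c) = −50(0−ω_c)  ⇒  68ω_c = 18  ⇒  ω_c = 9/34
ω_c/ω_s = 9/34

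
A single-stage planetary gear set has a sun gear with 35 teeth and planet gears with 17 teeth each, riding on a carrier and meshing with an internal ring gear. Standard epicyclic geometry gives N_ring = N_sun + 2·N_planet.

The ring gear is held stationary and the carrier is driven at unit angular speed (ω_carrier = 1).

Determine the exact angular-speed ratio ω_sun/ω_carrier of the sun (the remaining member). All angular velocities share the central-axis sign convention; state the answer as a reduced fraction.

N_ring = 35 + 2·17 = 69
35(ω_s−ω_c) = −69(ω_r−ω_c),  ω_r=0, ω_c=1
ω_s = 1 − (69/35)(0−1) = 104/35
ω_s/ω_c = 104/35

104/35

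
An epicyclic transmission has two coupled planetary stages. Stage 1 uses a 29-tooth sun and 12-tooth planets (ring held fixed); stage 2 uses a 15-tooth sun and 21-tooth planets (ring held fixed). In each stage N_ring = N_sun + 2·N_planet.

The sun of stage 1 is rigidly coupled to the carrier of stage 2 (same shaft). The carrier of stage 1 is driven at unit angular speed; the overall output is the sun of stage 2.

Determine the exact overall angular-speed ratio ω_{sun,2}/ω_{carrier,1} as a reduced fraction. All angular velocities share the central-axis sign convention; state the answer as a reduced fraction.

1968/145

Stage 1: N_ring = 29 + 2·12 = 53
Stage 1: 29(ω_s−ω_c) = −53(ω_r−ω_c),  ω_r=0, ω_c=1
Stage 1: ω_s = 1 − (53/29)(0−1) = 82/29
  ⇒ ω_s¹/ω_c¹ = 82/29
Stage 2: N_ring = 15 + 2·21 = 57
Stage 2: 15(ω_s−ω_c) = −57(ω_r−ω_c),  ω_r=0, ω_c=1
Stage 2: ω_s = 1 − (57/15)(0−1) = 24/5
  ⇒ ω_s²/ω_c² = 24/5
Coupling ω_c² = ω_s¹ ⇒ overall = 82/29 × 24/5 = 1968/145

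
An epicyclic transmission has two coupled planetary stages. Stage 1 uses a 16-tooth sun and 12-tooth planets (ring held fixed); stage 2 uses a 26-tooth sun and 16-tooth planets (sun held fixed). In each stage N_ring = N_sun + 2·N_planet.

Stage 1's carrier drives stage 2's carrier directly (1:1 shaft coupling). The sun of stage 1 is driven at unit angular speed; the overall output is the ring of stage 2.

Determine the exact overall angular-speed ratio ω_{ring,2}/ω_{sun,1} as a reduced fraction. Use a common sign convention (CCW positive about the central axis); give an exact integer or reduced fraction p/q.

12/29

Stage 1: N_ring = 16 + 2·12 = 40
Stage 1: 16(ω_s−ω_c) = −40(ω_r−ω_c),  ω_r=0, ω_s=1
Stage 1: 16(1−ω_c) = −40(0−ω_c)  ⇒  56ω_c = 16  ⇒  ω_c = 2/7
  ⇒ ω_c¹/ω_s¹ = 2/7
Stage 2: N_ring = 26 + 2·16 = 58
Stage 2: 26(ω_s−ω_c) = −58(ω_r−ω_c),  ω_s=0, ω_c=1
Stage 2: ω_r = 1 − (26/58)(0−1) = 42/29
  ⇒ ω_r²/ω_c² = 42/29
Coupling ω_c² = ω_c¹ ⇒ overall = 2/7 × 42/29 = 12/29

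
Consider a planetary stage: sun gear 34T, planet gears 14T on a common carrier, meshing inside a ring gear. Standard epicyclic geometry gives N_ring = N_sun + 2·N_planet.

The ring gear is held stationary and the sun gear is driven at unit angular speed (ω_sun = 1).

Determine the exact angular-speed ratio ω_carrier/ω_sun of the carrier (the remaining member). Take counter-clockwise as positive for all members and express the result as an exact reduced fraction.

17/48

N_ring = 34 + 2·14 = 62
34(ω_s−ω_c) = −62(ω_r−ω_c),  ω_r=0, ω_s=1
34(1−ω_c) = −62(0−ω_c)  ⇒  96ω_c = 34  ⇒  ω_c = 17/48
ω_c/ω_s = 17/48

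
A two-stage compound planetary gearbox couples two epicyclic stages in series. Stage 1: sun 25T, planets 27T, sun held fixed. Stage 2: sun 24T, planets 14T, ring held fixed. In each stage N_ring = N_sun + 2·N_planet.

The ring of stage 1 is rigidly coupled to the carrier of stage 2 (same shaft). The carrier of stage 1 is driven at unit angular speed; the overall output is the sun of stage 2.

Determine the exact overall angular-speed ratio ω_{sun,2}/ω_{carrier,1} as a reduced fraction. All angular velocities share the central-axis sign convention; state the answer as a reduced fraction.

Stage 1: N_ring = 25 + 2·27 = 79
Stage 1: 25(ω_s−ω_c) = −79(ω_r−ω_c),  ω_s=0, ω_c=1
Stage 1: ω_r = 1 − (25/79)(0−1) = 104/79
  ⇒ ω_r¹/ω_c¹ = 104/79
Stage 2: N_ring = 24 + 2·14 = 52
Stage 2: 24(ω_s−ω_c) = −52(ω_r−ω_c),  ω_r=0, ω_c=1
Stage 2: ω_s = 1 − (52/24)(0−1) = 19/6
  ⇒ ω_s²/ω_c² = 19/6
Coupling ω_c² = ω_r¹ ⇒ overall = 104/79 × 19/6 = 988/237

988/237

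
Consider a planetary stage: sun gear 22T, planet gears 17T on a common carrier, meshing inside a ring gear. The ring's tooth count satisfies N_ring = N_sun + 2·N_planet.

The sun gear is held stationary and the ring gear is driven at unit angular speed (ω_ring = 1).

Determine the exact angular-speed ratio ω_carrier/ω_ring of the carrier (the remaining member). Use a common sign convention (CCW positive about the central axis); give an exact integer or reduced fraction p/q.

28/39

N_ring = 22 + 2·17 = 56
22(ω_s−ω_c) = −56(ω_r−ω_c),  ω_s=0, ω_r=1
22(0−ω_c) = −56(1−ω_c)  ⇒  78ω_c = 56  ⇒  ω_c = 28/39
ω_c/ω_r = 28/39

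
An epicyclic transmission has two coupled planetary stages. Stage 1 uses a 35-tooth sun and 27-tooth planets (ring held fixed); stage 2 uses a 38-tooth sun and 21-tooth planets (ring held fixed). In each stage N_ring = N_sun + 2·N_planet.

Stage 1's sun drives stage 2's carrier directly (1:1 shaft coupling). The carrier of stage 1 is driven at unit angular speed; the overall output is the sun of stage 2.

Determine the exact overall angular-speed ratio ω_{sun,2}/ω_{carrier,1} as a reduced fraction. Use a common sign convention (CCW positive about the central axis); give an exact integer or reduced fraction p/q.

Stage 1: N_ring = 35 + 2·27 = 89
Stage 1: 35(ω_s−ω_c) = −89(ω_r−ω_c),  ω_r=0, ω_c=1
Stage 1: ω_s = 1 − (89/35)(0−1) = 124/35
  ⇒ ω_s¹/ω_c¹ = 124/35
Stage 2: N_ring = 38 + 2·21 = 80
Stage 2: 38(ω_s−ω_c) = −80(ω_r−ω_c),  ω_r=0, ω_c=1
Stage 2: ω_s = 1 − (80/38)(0−1) = 59/19
  ⇒ ω_s²/ω_c² = 59/19
Coupling ω_c² = ω_s¹ ⇒ overall = 124/35 × 59/19 = 7316/665

7316/665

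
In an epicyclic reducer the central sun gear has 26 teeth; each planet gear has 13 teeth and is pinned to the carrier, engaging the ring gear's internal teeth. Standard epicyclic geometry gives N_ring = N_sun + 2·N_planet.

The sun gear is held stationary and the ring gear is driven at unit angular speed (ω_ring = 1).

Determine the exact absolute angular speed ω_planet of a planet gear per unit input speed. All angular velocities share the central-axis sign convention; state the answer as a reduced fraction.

N_ring = 26 + 2·13 = 52
26(ω_s−ω_c) = −52(ω_r−ω_c),  ω_s=0, ω_r=1
26(0−ω_c) = −52(1−ω_c)  ⇒  78ω_c = 52  ⇒  ω_c = 2/3
sun–planet: 26·(0−2/3) = −13·(ω_p−ω_c)  ⇒  ω_p−ω_c = −(26/13)·(-2/3) = 4/3
ω_p = 2/3 + 4/3 = 2

2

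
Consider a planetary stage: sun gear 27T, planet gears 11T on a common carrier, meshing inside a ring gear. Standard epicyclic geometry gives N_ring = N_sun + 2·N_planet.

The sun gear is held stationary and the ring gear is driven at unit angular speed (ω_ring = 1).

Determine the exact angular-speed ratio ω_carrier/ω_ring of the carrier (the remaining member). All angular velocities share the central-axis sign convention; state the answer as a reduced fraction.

N_ring = 27 + 2·11 = 49
27(ω_s−ω_c) = −49(ω_r−ω_c),  ω_s=0, ω_r=1
27(0−ω_c) = −49(1−ω_c)  ⇒  76ω_c = 49  ⇒  ω_c = 49/76
ω_c/ω_r = 49/76

49/76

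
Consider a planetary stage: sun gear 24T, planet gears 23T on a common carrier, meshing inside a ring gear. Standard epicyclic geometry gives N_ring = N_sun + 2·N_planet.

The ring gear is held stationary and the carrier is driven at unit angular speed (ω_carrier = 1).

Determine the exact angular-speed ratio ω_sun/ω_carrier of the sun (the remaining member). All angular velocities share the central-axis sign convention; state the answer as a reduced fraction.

N_ring = 24 + 2·23 = 70
24(ω_s−ω_c) = −70(ω_r−ω_c),  ω_r=0, ω_c=1
ω_s = 1 − (70/24)(0−1) = 47/12
ω_s/ω_c = 47/12

47/12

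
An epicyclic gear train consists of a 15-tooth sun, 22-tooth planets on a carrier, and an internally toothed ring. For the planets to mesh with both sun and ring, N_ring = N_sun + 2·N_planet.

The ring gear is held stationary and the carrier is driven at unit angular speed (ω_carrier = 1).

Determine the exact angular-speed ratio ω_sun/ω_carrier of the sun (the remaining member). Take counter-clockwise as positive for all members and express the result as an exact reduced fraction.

74/15

N_ring = 15 + 2·22 = 59
15(ω_s−ω_c) = −59(ω_r−ω_c),  ω_r=0, ω_c=1
ω_s = 1 − (59/15)(0−1) = 74/15
ω_s/ω_c = 74/15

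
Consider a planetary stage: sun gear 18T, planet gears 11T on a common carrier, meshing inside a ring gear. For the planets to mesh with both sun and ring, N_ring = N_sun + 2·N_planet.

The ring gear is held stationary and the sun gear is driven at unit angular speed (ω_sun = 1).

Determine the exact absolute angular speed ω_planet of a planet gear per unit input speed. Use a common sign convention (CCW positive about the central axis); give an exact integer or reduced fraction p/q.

-9/11

N_ring = 18 + 2·11 = 40
18(ω_s−ω_c) = −40(ω_r−ω_c),  ω_r=0, ω_s=1
18(1−ω_c) = −40(0−ω_c)  ⇒  58ω_c = 18  ⇒  ω_c = 9/29
sun–planet: 18·(1−9/29) = −11·(ω_p−ω_c)  ⇒  ω_p−ω_c = −(18/11)·(20/29) = -360/319
ω_p = 9/29 − 360/319 = -9/11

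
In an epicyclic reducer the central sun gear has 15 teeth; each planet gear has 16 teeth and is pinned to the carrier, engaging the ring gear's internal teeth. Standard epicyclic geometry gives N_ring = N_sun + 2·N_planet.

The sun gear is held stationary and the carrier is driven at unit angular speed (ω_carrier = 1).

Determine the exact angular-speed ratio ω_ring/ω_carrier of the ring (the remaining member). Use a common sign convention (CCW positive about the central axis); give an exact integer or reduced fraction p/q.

N_ring = 15 + 2·16 = 47
15(ω_s−ω_c) = −47(ω_r−ω_c),  ω_s=0, ω_c=1
ω_r = 1 − (15/47)(0−1) = 62/47
ω_r/ω_c = 62/47

62/47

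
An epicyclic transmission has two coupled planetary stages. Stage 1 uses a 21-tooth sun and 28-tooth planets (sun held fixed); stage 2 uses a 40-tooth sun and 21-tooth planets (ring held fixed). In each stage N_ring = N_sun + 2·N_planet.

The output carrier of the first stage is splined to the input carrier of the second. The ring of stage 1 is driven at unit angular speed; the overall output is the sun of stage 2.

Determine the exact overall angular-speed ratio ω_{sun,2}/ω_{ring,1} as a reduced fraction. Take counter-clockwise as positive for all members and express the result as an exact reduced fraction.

671/280

Stage 1: N_ring = 21 + 2·28 = 77
Stage 1: 21(ω_s−ω_c) = −77(ω_r−ω_c),  ω_s=0, ω_r=1
Stage 1: 21(0−ω_c) = −77(1−ω_c)  ⇒  98ω_c = 77  ⇒  ω_c = 11/14
  ⇒ ω_c¹/ω_r¹ = 11/14
Stage 2: N_ring = 40 + 2·21 = 82
Stage 2: 40(ω_s−ω_c) = −82(ω_r−ω_c),  ω_r=0, ω_c=1
Stage 2: ω_s = 1 − (82/40)(0−1) = 61/20
  ⇒ ω_s²/ω_c² = 61/20
Coupling ω_c² = ω_c¹ ⇒ overall = 11/14 × 61/20 = 671/280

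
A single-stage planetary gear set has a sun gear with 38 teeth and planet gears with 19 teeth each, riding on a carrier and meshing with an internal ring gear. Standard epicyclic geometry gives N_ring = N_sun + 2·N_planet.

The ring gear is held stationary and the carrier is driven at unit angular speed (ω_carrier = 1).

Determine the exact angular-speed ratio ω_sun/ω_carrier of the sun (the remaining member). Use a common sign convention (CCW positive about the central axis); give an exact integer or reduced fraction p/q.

N_ring = 38 + 2·19 = 76
38(ω_s−ω_c) = −76(ω_r−ω_c),  ω_r=0, ω_c=1
ω_s = 1 − (76/38)(0−1) = 3
ω_s/ω_c = 3

3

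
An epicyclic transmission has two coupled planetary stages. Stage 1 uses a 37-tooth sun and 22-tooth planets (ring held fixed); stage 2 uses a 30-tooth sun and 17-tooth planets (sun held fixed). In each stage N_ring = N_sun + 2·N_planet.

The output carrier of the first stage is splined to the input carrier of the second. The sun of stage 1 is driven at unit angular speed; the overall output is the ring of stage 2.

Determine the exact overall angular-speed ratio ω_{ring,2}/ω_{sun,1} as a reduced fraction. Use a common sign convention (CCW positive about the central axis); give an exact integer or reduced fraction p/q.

Stage 1: N_ring = 37 + 2·22 = 81
Stage 1: 37(ω_s−ω_c) = −81(ω_r−ω_c),  ω_r=0, ω_s=1
Stage 1: 37(1−ω_c) = −81(0−ω_c)  ⇒  118ω_c = 37  ⇒  ω_c = 37/118
  ⇒ ω_c¹/ω_s¹ = 37/118
Stage 2: N_ring = 30 + 2·17 = 64
Stage 2: 30(ω_s−ω_c) = −64(ω_r−ω_c),  ω_s=0, ω_c=1
Stage 2: ω_r = 1 − (30/64)(0−1) = 47/32
  ⇒ ω_r²/ω_c² = 47/32
Coupling ω_c² = ω_c¹ ⇒ overall = 37/118 × 47/32 = 1739/3776

1739/3776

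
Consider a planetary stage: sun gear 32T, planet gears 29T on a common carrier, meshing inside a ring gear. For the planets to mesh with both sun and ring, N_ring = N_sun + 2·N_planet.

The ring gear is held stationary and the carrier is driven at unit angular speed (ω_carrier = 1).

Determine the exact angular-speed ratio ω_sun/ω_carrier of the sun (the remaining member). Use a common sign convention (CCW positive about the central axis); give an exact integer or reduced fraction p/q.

61/16

N_ring = 32 + 2·29 = 90
32(ω_s−ω_c) = −90(ω_r−ω_c),  ω_r=0, ω_c=1
ω_s = 1 − (90/32)(0−1) = 61/16
ω_s/ω_c = 61/16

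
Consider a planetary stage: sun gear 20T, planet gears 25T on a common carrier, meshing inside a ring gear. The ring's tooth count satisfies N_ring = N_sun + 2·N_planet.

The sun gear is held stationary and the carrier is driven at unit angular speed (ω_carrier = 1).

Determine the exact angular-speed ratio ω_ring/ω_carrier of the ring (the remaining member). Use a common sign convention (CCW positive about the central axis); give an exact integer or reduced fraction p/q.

N_ring = 20 + 2·25 = 70
20(ω_s−ω_c) = −70(ω_r−ω_c),  ω_s=0, ω_c=1
ω_r = 1 − (20/70)(0−1) = 9/7
ω_r/ω_c = 9/7

9/7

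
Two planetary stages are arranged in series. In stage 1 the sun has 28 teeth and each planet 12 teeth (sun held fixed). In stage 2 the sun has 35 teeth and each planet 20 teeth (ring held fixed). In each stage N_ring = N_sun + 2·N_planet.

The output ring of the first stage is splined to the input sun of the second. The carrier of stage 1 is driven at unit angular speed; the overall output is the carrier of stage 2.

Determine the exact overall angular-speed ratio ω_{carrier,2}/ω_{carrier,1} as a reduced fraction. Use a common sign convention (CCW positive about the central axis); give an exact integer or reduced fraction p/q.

70/143

Stage 1: N_ring = 28 + 2·12 = 52
Stage 1: 28(ω_s−ω_c) = −52(ω_r−ω_c),  ω_s=0, ω_c=1
Stage 1: ω_r = 1 − (28/52)(0−1) = 20/13
  ⇒ ω_r¹/ω_c¹ = 20/13
Stage 2: N_ring = 35 + 2·20 = 75
Stage 2: 35(ω_s−ω_c) = −75(ω_r−ω_c),  ω_r=0, ω_s=1
Stage 2: 35(1−ω_c) = −75(0−ω_c)  ⇒  110ω_c = 35  ⇒  ω_c = 7/22
  ⇒ ω_c²/ω_s² = 7/22
Coupling ω_s² = ω_r¹ ⇒ overall = 20/13 × 7/22 = 70/143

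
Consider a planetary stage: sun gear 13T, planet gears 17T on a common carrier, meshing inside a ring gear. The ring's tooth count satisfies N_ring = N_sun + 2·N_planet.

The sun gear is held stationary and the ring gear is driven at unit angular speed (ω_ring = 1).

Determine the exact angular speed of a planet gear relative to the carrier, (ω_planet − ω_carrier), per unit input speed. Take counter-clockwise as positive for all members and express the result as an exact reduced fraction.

N_ring = 13 + 2·17 = 47
13(ω_s−ω_c) = −47(ω_r−ω_c),  ω_s=0, ω_r=1
13(0−ω_c) = −47(1−ω_c)  ⇒  60ω_c = 47  ⇒  ω_c = 47/60
sun–planet: 13·(0−47/60) = −17·(ω_p−ω_c)  ⇒  ω_p−ω_c = −(13/17)·(-47/60) = 611/1020

611/1020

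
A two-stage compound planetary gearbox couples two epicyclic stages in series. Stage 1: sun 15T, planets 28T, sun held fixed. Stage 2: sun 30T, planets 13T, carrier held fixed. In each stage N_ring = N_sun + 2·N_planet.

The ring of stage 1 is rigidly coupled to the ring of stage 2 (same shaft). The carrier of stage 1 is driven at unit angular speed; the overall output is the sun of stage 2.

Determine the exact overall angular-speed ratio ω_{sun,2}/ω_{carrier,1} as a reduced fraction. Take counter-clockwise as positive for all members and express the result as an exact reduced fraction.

-2408/1065

Stage 1: N_ring = 15 + 2·28 = 71
Stage 1: 15(ω_s−ω_c) = −71(ω_r−ω_c),  ω_s=0, ω_c=1
Stage 1: ω_r = 1 − (15/71)(0−1) = 86/71
  ⇒ ω_r¹/ω_c¹ = 86/71
Stage 2: N_ring = 30 + 2·13 = 56
Stage 2: 30(ω_s−ω_c) = −56(ω_r−ω_c),  ω_c=0, ω_r=1
Stage 2: ω_s = 0 − (56/30)(1−0) = -28/15
  ⇒ ω_s²/ω_r² = -28/15
Coupling ω_r² = ω_r¹ ⇒ overall = 86/71 × -28/15 = -2408/1065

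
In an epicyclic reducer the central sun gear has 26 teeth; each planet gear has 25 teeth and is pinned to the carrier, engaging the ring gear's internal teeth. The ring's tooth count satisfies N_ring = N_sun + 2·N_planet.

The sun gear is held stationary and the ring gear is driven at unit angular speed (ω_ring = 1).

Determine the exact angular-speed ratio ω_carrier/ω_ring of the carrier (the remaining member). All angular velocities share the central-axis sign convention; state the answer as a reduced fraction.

N_ring = 26 + 2·25 = 76
26(ω_s−ω_c) = −76(ω_r−ω_c),  ω_s=0, ω_r=1
26(0−ω_c) = −76(1−ω_c)  ⇒  102ω_c = 76  ⇒  ω_c = 38/51
ω_c/ω_r = 38/51

38/51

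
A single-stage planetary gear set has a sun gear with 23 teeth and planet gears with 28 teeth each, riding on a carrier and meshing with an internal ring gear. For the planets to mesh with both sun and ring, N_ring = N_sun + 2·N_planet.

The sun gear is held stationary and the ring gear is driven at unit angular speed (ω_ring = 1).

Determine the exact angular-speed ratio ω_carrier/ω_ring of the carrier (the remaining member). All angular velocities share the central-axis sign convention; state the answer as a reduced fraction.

N_ring = 23 + 2·28 = 79
23(ω_s−ω_c) = −79(ω_r−ω_c),  ω_s=0, ω_r=1
23(0−ω_c) = −79(1−ω_c)  ⇒  102ω_c = 79  ⇒  ω_c = 79/102
ω_c/ω_r = 79/102

79/102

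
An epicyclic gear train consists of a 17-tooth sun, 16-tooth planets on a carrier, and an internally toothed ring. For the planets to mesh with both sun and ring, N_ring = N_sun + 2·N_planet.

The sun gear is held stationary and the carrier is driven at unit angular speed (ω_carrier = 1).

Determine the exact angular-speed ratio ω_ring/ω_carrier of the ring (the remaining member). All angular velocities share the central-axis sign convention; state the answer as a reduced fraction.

66/49

N_ring = 17 + 2·16 = 49
17(ω_s−ω_c) = −49(ω_r−ω_c),  ω_s=0, ω_c=1
ω_r = 1 − (17/49)(0−1) = 66/49
ω_r/ω_c = 66/49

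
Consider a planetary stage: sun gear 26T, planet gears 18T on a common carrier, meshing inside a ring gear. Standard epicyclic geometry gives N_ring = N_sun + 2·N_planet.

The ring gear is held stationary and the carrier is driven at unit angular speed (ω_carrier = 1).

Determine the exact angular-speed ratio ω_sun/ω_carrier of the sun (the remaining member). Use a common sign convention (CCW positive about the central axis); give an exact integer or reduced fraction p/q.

N_ring = 26 + 2·18 = 62
26(ω_s−ω_c) = −62(ω_r−ω_c),  ω_r=0, ω_c=1
ω_s = 1 − (62/26)(0−1) = 44/13
ω_s/ω_c = 44/13

44/13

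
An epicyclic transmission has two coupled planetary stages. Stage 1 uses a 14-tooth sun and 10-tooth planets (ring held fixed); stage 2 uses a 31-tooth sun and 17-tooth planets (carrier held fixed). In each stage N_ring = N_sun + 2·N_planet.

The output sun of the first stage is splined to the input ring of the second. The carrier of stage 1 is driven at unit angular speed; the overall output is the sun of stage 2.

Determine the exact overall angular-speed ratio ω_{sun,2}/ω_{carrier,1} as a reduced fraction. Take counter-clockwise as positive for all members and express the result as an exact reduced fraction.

-1560/217

Stage 1: N_ring = 14 + 2·10 = 34
Stage 1: 14(ω_s−ω_c) = −34(ω_r−ω_c),  ω_r=0, ω_c=1
Stage 1: ω_s = 1 − (34/14)(0−1) = 24/7
  ⇒ ω_s¹/ω_c¹ = 24/7
Stage 2: N_ring = 31 + 2·17 = 65
Stage 2: 31(ω_s−ω_c) = −65(ω_r−ω_c),  ω_c=0, ω_r=1
Stage 2: ω_s = 0 − (65/31)(1−0) = -65/31
  ⇒ ω_s²/ω_r² = -65/31
Coupling ω_r² = ω_s¹ ⇒ overall = 24/7 × -65/31 = -1560/217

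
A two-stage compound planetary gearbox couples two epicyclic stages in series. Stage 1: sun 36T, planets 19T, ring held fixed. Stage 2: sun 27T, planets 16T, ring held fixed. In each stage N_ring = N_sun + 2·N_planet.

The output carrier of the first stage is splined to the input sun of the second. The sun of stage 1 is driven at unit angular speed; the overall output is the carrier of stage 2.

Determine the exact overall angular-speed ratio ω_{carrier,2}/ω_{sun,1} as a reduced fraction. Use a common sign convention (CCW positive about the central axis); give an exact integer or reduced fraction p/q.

Stage 1: N_ring = 36 + 2·19 = 74
Stage 1: 36(ω_s−ω_c) = −74(ω_r−ω_c),  ω_r=0, ω_s=1
Stage 1: 36(1−ω_c) = −74(0−ω_c)  ⇒  110ω_c = 36  ⇒  ω_c = 18/55
  ⇒ ω_c¹/ω_s¹ = 18/55
Stage 2: N_ring = 27 + 2·16 = 59
Stage 2: 27(ω_s−ω_c) = −59(ω_r−ω_c),  ω_r=0, ω_s=1
Stage 2: 27(1−ω_c) = −59(0−ω_c)  ⇒  86ω_c = 27  ⇒  ω_c = 27/86
  ⇒ ω_c²/ω_s² = 27/86
Coupling ω_s² = ω_c¹ ⇒ overall = 18/55 × 27/86 = 243/2365

243/2365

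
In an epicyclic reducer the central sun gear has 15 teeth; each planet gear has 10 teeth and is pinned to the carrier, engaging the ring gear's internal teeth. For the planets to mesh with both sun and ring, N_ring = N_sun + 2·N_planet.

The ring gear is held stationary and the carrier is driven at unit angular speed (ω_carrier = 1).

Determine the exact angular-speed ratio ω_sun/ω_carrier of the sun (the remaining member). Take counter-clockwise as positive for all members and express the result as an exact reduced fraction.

10/3

N_ring = 15 + 2·10 = 35
15(ω_s−ω_c) = −35(ω_r−ω_c),  ω_r=0, ω_c=1
ω_s = 1 − (35/15)(0−1) = 10/3
ω_s/ω_c = 10/3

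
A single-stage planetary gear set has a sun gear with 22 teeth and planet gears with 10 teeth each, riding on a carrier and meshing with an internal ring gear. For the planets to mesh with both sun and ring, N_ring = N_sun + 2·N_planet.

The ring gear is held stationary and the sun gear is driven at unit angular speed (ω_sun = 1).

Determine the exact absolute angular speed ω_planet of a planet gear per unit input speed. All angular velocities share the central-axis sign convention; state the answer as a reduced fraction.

N_ring = 22 + 2·10 = 42
22(ω_s−ω_c) = −42(ω_r−ω_c),  ω_r=0, ω_s=1
22(1−ω_c) = −42(0−ω_c)  ⇒  64ω_c = 22  ⇒  ω_c = 11/32
sun–planet: 22·(1−11/32) = −10·(ω_p−ω_c)  ⇒  ω_p−ω_c = −(22/10)·(21/32) = -231/160
ω_p = 11/32 − 231/160 = -11/10

-11/10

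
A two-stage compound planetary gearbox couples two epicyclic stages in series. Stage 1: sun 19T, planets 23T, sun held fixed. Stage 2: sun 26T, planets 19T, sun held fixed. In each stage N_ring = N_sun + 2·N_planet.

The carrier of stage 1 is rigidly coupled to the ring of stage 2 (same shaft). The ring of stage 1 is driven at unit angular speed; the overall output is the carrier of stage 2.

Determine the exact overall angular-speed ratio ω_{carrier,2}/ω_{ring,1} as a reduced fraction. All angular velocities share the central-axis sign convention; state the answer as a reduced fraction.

Stage 1: N_ring = 19 + 2·23 = 65
Stage 1: 19(ω_s−ω_c) = −65(ω_r−ω_c),  ω_s=0, ω_r=1
Stage 1: 19(0−ω_c) = −65(1−ω_c)  ⇒  84ω_c = 65  ⇒  ω_c = 65/84
  ⇒ ω_c¹/ω_r¹ = 65/84
Stage 2: N_ring = 26 + 2·19 = 64
Stage 2: 26(ω_s−ω_c) = −64(ω_r−ω_c),  ω_s=0, ω_r=1
Stage 2: 26(0−ω_c) = −64(1−ω_c)  ⇒  90ω_c = 64  ⇒  ω_c = 32/45
  ⇒ ω_c²/ω_r² = 32/45
Coupling ω_r² = ω_c¹ ⇒ overall = 65/84 × 32/45 = 104/189

104/189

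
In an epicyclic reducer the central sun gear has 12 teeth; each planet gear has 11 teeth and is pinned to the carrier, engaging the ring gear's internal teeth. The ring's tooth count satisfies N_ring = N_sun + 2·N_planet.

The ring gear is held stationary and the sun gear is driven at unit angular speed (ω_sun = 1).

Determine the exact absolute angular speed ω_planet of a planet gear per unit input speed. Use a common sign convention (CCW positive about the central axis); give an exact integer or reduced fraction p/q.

N_ring = 12 + 2·11 = 34
12(ω_s−ω_c) = −34(ω_r−ω_c),  ω_r=0, ω_s=1
12(1−ω_c) = −34(0−ω_c)  ⇒  46ω_c = 12  ⇒  ω_c = 6/23
sun–planet: 12·(1−6/23) = −11·(ω_p−ω_c)  ⇒  ω_p−ω_c = −(12/11)·(17/23) = -204/253
ω_p = 6/23 − 204/253 = -6/11

-6/11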